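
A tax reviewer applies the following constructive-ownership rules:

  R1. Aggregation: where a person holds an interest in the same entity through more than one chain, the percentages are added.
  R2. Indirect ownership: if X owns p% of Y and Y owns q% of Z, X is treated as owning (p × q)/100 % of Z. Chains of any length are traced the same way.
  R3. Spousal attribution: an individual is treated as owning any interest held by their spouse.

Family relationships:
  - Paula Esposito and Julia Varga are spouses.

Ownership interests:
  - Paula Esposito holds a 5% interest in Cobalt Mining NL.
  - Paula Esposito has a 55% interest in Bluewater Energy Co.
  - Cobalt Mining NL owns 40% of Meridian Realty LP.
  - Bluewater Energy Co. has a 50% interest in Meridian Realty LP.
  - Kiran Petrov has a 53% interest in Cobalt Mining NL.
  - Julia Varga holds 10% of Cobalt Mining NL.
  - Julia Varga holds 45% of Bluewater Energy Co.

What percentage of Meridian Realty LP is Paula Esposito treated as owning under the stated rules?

56%

By spousal attribution (R3), Paula Esposito is treated as also owning Julia Varga's interest in Cobalt Mining NL, giving 5% + 10% = 15%.
By spousal attribution (R3), Paula Esposito is treated as also owning Julia Varga's interest in Bluewater Energy Co, giving 55% + 45% = 100%.
Chain via Cobalt Mining NL (R2): 15% × 40% = 6% of Meridian Realty LP.
Chain via Bluewater Energy Co. (R2): 100% × 50% = 50% of Meridian Realty LP.
Aggregating (R1): 6% + 50% = 56%.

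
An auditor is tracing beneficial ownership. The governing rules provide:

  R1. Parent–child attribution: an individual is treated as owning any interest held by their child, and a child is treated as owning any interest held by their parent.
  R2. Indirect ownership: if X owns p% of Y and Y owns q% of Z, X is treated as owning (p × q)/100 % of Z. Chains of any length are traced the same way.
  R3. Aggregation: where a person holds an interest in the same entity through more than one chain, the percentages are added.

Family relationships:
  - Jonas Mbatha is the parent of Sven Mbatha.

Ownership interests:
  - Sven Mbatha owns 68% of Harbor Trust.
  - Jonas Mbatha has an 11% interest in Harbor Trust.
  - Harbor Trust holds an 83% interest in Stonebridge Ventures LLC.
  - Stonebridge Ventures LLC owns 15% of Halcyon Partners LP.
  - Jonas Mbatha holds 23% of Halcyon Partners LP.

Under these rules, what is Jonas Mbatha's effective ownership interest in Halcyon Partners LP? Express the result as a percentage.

By parent–child attribution (R1), Jonas Mbatha is treated as also owning Sven Mbatha's interest in Harbor Trust, giving 11% + 68% = 79%.
Chain via Harbor Trust → Stonebridge Ventures LLC (R2): 79% × 83% × 15% = 9.8355% of Halcyon Partners LP.
Direct interest in Halcyon Partners LP: 23%.
Aggregating (R3): 9.8355% + 23% = 32.8355%.

32.8355%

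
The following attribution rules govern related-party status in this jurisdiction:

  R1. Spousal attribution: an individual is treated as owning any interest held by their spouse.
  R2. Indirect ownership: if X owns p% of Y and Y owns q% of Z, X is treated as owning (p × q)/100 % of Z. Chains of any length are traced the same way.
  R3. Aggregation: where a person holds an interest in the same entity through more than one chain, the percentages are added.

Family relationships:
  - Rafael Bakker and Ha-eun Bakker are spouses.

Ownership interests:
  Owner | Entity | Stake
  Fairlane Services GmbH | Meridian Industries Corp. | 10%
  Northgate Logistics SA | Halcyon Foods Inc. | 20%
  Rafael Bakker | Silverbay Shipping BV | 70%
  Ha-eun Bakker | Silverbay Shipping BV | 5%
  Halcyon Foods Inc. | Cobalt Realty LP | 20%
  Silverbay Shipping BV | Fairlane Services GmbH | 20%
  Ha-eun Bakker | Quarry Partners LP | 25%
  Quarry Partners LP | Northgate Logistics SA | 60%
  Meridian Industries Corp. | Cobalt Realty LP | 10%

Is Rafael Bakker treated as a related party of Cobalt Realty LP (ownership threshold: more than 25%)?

No

By spousal attribution (R1), Rafael Bakker is treated as also owning Ha-eun Bakker's interest in Silverbay Shipping BV, giving 70% + 5% = 75%.
By spousal attribution (R1), Rafael Bakker is treated as owning Ha-eun Bakker's 25% interest in Quarry Partners LP.
Chain via Silverbay Shipping BV → Fairlane Services GmbH → Meridian Industries Corp. (R2): 75% × 20% × 10% × 10% = 0.15% of Cobalt Realty LP.
Chain via Quarry Partners LP → Northgate Logistics SA → Halcyon Foods Inc. (R2): 25% × 60% × 20% × 20% = 0.6% of Cobalt Realty LP.
Aggregating (R3): 0.15% + 0.6% = 0.75%.
0.75% does not exceed the 25% threshold, so Rafael is not a related party to Cobalt Realty LP.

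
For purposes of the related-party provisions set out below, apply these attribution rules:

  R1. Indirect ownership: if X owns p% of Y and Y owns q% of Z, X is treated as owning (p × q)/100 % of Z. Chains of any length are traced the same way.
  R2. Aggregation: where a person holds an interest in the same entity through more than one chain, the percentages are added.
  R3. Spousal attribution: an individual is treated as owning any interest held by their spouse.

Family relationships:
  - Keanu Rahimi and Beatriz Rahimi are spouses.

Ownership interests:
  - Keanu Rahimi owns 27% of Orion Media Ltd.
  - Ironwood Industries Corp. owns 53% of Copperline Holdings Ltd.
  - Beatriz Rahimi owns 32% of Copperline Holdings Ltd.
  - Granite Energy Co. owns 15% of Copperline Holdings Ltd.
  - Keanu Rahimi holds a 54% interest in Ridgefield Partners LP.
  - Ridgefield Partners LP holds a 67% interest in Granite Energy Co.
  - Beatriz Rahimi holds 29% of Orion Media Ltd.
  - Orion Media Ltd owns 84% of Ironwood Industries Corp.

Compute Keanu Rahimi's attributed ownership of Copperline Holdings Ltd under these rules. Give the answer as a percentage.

62.3582%

By spousal attribution (R3), Keanu Rahimi is treated as also owning Beatriz Rahimi's interest in Orion Media Ltd, giving 27% + 29% = 56%.
By spousal attribution (R3), Keanu Rahimi is treated as owning Beatriz Rahimi's 32% interest in Copperline Holdings Ltd.
Chain via Ridgefield Partners LP → Granite Energy Co. (R1): 54% × 67% × 15% = 5.427% of Copperline Holdings Ltd.
Chain via Orion Media Ltd → Ironwood Industries Corp. (R1): 56% × 84% × 53% = 24.9312% of Copperline Holdings Ltd.
Direct interest in Copperline Holdings Ltd: 32%.
Aggregating (R2): 5.427% + 24.9312% + 32% = 62.3582%.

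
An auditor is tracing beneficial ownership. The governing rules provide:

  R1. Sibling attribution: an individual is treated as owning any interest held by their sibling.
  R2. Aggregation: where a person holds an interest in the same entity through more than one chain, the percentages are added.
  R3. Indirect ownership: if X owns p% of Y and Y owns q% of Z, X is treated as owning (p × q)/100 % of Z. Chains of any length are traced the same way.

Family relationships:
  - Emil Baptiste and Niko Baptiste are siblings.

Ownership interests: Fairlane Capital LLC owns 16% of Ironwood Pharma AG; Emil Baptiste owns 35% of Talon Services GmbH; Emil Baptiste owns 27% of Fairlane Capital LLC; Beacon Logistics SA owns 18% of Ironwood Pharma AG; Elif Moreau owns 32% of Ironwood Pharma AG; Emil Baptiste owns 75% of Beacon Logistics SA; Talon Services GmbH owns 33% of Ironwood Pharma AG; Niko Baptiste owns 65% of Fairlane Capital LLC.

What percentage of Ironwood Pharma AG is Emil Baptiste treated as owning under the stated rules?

By sibling attribution (R1), Emil Baptiste is treated as also owning Niko Baptiste's interest in Fairlane Capital LLC, giving 27% + 65% = 92%.
Chain via Talon Services GmbH (R3): 35% × 33% = 11.55% of Ironwood Pharma AG.
Chain via Fairlane Capital LLC (R3): 92% × 16% = 14.72% of Ironwood Pharma AG.
Chain via Beacon Logistics SA (R3): 75% × 18% = 13.5% of Ironwood Pharma AG.
Aggregating (R2): 11.55% + 14.72% + 13.5% = 39.77%.

39.77%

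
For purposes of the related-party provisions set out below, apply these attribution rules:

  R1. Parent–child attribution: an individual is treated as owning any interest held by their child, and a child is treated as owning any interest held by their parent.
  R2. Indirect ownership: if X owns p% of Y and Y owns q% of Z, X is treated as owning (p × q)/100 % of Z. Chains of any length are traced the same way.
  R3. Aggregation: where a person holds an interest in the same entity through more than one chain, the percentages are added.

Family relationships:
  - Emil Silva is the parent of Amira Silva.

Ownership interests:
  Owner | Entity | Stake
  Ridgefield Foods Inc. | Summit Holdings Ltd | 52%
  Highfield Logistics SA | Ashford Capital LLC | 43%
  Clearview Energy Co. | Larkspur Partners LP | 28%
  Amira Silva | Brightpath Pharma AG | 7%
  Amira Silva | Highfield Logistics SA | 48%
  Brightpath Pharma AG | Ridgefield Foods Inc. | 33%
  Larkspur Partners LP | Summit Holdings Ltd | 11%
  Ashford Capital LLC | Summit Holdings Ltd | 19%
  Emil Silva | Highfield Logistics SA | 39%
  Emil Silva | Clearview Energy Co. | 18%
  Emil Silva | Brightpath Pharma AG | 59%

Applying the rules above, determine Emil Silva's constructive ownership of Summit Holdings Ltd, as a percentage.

18.9879%

By parent–child attribution (R1), Emil Silva is treated as also owning Amira Silva's interest in Brightpath Pharma AG, giving 59% + 7% = 66%.
By parent–child attribution (R1), Emil Silva is treated as also owning Amira Silva's interest in Highfield Logistics SA, giving 39% + 48% = 87%.
Chain via Clearview Energy Co. → Larkspur Partners LP (R2): 18% × 28% × 11% = 0.5544% of Summit Holdings Ltd.
Chain via Brightpath Pharma AG → Ridgefield Foods Inc. (R2): 66% × 33% × 52% = 11.3256% of Summit Holdings Ltd.
Chain via Highfield Logistics SA → Ashford Capital LLC (R2): 87% × 43% × 19% = 7.1079% of Summit Holdings Ltd.
Aggregating (R3): 0.5544% + 11.3256% + 7.1079% = 18.9879%.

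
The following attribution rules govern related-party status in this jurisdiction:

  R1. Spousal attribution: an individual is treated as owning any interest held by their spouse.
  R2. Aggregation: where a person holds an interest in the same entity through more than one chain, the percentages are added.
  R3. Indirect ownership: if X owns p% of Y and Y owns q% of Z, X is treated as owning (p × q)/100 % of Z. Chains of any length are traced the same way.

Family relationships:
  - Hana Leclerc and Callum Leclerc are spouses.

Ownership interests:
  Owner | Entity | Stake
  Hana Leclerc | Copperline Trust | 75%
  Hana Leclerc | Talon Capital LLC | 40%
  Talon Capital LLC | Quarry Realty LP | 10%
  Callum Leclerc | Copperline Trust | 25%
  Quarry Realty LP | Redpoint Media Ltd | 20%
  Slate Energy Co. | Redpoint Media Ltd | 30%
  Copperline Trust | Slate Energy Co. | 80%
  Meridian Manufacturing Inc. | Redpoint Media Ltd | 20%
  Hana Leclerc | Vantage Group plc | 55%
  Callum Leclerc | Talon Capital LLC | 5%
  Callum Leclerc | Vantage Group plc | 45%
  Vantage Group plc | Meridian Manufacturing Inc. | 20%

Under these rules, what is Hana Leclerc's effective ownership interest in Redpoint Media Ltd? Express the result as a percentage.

By spousal attribution (R1), Hana Leclerc is treated as also owning Callum Leclerc's interest in Talon Capital LLC, giving 40% + 5% = 45%.
By spousal attribution (R1), Hana Leclerc is treated as also owning Callum Leclerc's interest in Copperline Trust, giving 75% + 25% = 100%.
By spousal attribution (R1), Hana Leclerc is treated as also owning Callum Leclerc's interest in Vantage Group plc, giving 55% + 45% = 100%.
Chain via Talon Capital LLC → Quarry Realty LP (R3): 45% × 10% × 20% = 0.9% of Redpoint Media Ltd.
Chain via Copperline Trust → Slate Energy Co. (R3): 100% × 80% × 30% = 24% of Redpoint Media Ltd.
Chain via Vantage Group plc → Meridian Manufacturing Inc. (R3): 100% × 20% × 20% = 4% of Redpoint Media Ltd.
Aggregating (R2): 0.9% + 24% + 4% = 28.9%.

28.9%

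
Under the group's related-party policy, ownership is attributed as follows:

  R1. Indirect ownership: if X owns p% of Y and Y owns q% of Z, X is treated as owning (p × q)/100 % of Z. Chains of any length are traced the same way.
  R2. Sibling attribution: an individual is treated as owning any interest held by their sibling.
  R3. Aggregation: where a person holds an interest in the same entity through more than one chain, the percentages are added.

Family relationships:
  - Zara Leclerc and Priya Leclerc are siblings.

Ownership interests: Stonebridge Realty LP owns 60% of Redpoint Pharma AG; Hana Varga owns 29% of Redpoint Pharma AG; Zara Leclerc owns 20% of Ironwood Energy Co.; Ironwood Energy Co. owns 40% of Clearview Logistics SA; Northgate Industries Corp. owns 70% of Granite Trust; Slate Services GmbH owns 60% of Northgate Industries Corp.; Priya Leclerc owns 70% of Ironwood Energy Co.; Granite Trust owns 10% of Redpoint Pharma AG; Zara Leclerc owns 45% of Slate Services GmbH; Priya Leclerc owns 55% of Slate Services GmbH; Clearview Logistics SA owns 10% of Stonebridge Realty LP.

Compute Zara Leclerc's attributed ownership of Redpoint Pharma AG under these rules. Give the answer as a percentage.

By sibling attribution (R2), Zara Leclerc is treated as also owning Priya Leclerc's interest in Slate Services GmbH, giving 45% + 55% = 100%.
By sibling attribution (R2), Zara Leclerc is treated as also owning Priya Leclerc's interest in Ironwood Energy Co, giving 20% + 70% = 90%.
Chain via Slate Services GmbH → Northgate Industries Corp. → Granite Trust (R1): 100% × 60% × 70% × 10% = 4.2% of Redpoint Pharma AG.
Chain via Ironwood Energy Co. → Clearview Logistics SA → Stonebridge Realty LP (R1): 90% × 40% × 10% × 60% = 2.16% of Redpoint Pharma AG.
Aggregating (R3): 4.2% + 2.16% = 6.36%.

6.36%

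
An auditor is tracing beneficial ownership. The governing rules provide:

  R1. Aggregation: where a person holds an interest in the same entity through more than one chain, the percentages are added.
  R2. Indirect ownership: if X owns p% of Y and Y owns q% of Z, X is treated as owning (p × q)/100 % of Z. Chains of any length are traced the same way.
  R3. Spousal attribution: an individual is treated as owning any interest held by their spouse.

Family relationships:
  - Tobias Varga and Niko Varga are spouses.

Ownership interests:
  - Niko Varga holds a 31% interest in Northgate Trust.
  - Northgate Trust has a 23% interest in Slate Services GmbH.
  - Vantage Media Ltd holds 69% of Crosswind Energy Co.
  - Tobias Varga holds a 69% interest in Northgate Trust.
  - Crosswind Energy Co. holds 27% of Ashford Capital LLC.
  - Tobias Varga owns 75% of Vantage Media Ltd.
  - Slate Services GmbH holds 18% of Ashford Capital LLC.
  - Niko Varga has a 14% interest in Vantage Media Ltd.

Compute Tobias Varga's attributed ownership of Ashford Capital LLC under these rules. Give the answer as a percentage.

20.7207%

By spousal attribution (R3), Tobias Varga is treated as also owning Niko Varga's interest in Vantage Media Ltd, giving 75% + 14% = 89%.
By spousal attribution (R3), Tobias Varga is treated as also owning Niko Varga's interest in Northgate Trust, giving 69% + 31% = 100%.
Chain via Vantage Media Ltd → Crosswind Energy Co. (R2): 89% × 69% × 27% = 16.5807% of Ashford Capital LLC.
Chain via Northgate Trust → Slate Services GmbH (R2): 100% × 23% × 18% = 4.14% of Ashford Capital LLC.
Aggregating (R1): 16.5807% + 4.14% = 20.7207%.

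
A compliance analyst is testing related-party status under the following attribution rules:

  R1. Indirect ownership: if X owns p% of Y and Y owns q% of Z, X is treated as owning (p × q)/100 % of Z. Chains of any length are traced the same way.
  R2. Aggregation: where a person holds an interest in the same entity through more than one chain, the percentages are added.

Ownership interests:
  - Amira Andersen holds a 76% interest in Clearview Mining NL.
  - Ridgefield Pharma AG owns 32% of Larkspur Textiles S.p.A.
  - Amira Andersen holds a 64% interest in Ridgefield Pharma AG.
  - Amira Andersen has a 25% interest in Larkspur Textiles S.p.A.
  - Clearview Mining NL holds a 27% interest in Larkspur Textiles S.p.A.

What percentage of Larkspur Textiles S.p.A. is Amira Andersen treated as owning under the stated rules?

66%

Chain via Clearview Mining NL (R1): 76% × 27% = 20.52% of Larkspur Textiles S.p.A.
Chain via Ridgefield Pharma AG (R1): 64% × 32% = 20.48% of Larkspur Textiles S.p.A.
Direct interest in Larkspur Textiles S.p.A: 25%.
Aggregating (R2): 20.52% + 20.48% + 25% = 66%.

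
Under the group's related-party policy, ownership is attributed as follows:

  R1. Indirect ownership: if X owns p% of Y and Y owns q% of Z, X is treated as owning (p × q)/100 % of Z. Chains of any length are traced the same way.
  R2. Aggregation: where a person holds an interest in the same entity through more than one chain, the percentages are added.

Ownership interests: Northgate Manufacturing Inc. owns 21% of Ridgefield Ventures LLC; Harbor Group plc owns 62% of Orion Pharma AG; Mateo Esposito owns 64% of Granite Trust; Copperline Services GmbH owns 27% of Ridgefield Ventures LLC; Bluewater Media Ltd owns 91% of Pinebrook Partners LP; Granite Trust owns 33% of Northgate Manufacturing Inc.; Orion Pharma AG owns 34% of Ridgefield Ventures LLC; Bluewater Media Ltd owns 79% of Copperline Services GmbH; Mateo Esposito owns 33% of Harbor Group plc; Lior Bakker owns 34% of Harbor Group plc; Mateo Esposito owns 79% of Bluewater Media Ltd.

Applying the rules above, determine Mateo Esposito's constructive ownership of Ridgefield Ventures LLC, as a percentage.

Chain via Granite Trust → Northgate Manufacturing Inc. (R1): 64% × 33% × 21% = 4.4352% of Ridgefield Ventures LLC.
Chain via Bluewater Media Ltd → Copperline Services GmbH (R1): 79% × 79% × 27% = 16.8507% of Ridgefield Ventures LLC.
Chain via Harbor Group plc → Orion Pharma AG (R1): 33% × 62% × 34% = 6.9564% of Ridgefield Ventures LLC.
Aggregating (R2): 4.4352% + 16.8507% + 6.9564% = 28.2423%.

28.2423%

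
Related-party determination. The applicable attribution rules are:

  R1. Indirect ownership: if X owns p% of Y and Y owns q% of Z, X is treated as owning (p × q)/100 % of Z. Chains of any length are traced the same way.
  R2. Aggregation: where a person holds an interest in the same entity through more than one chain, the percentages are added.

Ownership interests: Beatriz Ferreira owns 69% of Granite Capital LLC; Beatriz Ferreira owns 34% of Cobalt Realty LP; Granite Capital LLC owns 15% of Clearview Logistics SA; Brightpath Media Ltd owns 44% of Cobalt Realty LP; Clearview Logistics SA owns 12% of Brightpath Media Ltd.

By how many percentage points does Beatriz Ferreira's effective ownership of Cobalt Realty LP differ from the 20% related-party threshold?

Chain via Granite Capital LLC → Clearview Logistics SA → Brightpath Media Ltd (R1): 69% × 15% × 12% × 44% = 0.54648% of Cobalt Realty LP.
Direct interest in Cobalt Realty LP: 34%.
Aggregating (R2): 0.54648% + 34% = 34.54648%.
34.54648% exceeds the 20% threshold by 14.54648 percentage points.

14.54648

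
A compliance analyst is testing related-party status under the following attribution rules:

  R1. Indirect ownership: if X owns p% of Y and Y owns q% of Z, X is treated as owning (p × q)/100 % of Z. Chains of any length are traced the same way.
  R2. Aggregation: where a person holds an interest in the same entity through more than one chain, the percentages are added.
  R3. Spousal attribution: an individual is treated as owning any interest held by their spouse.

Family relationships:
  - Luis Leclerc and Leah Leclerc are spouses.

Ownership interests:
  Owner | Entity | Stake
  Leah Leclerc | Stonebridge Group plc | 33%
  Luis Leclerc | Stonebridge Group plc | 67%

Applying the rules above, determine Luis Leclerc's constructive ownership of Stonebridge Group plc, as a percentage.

By spousal attribution (R3), Luis Leclerc is treated as also owning Leah Leclerc's interest in Stonebridge Group plc, giving 67% + 33% = 100%.
Direct interest in Stonebridge Group plc: 100%.

100%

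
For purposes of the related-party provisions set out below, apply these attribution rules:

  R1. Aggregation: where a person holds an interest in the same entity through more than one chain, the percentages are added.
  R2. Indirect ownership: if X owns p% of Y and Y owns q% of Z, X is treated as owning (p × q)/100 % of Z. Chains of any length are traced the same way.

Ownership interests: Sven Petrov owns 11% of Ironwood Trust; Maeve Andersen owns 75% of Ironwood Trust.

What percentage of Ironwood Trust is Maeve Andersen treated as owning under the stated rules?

Direct interest in Ironwood Trust: 75%.

75%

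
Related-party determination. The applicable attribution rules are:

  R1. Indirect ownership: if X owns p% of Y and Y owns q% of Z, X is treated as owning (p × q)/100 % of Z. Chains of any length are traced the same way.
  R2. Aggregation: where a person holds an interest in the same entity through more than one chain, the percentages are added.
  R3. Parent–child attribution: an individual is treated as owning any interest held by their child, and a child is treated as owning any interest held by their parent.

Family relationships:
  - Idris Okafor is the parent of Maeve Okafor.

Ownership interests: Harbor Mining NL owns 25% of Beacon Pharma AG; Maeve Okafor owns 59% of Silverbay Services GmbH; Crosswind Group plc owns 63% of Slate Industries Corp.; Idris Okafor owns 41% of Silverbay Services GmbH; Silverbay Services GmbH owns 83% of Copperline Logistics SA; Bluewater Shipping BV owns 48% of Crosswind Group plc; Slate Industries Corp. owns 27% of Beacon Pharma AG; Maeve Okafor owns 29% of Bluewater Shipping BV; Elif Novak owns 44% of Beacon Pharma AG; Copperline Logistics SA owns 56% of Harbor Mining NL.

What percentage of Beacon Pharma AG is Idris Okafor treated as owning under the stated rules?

13.987792%

By parent–child attribution (R3), Idris Okafor is treated as also owning Maeve Okafor's interest in Silverbay Services GmbH, giving 41% + 59% = 100%.
By parent–child attribution (R3), Idris Okafor is treated as owning Maeve Okafor's 29% interest in Bluewater Shipping BV.
Chain via Silverbay Services GmbH → Copperline Logistics SA → Harbor Mining NL (R1): 100% × 83% × 56% × 25% = 11.62% of Beacon Pharma AG.
Chain via Bluewater Shipping BV → Crosswind Group plc → Slate Industries Corp. (R1): 29% × 48% × 63% × 27% = 2.367792% of Beacon Pharma AG.
Aggregating (R2): 11.62% + 2.367792% = 13.987792%.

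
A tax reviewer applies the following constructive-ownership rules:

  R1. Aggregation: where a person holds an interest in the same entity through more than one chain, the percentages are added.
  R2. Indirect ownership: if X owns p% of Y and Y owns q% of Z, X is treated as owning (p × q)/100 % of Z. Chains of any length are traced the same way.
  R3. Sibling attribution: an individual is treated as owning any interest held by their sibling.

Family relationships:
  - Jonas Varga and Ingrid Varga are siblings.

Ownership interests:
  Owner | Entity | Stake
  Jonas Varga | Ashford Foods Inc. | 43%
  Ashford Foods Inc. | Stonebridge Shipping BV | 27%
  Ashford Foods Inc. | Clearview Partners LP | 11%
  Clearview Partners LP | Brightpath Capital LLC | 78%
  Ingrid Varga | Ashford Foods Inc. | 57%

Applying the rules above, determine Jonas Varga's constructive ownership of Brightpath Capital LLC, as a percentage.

8.58%

By sibling attribution (R3), Jonas Varga is treated as also owning Ingrid Varga's interest in Ashford Foods Inc, giving 43% + 57% = 100%.
Chain via Ashford Foods Inc. → Clearview Partners LP (R2): 100% × 11% × 78% = 8.58% of Brightpath Capital LLC.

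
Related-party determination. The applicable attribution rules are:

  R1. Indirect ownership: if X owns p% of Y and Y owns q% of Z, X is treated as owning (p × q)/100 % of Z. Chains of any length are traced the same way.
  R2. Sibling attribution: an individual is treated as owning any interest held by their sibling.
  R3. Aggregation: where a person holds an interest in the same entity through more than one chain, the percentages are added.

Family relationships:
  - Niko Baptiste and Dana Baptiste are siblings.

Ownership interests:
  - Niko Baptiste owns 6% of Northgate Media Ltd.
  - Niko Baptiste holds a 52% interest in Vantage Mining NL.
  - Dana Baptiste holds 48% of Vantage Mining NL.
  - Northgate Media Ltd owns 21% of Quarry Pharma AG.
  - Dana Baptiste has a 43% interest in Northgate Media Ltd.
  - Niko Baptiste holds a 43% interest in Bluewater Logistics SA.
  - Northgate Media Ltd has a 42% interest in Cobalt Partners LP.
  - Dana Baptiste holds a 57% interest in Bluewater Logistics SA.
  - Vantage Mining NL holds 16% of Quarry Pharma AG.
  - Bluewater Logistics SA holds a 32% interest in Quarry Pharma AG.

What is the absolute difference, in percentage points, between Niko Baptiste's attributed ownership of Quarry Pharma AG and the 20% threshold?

By sibling attribution (R2), Niko Baptiste is treated as also owning Dana Baptiste's interest in Bluewater Logistics SA, giving 43% + 57% = 100%.
By sibling attribution (R2), Niko Baptiste is treated as also owning Dana Baptiste's interest in Vantage Mining NL, giving 52% + 48% = 100%.
By sibling attribution (R2), Niko Baptiste is treated as also owning Dana Baptiste's interest in Northgate Media Ltd, giving 6% + 43% = 49%.
Chain via Bluewater Logistics SA (R1): 100% × 32% = 32% of Quarry Pharma AG.
Chain via Vantage Mining NL (R1): 100% × 16% = 16% of Quarry Pharma AG.
Chain via Northgate Media Ltd (R1): 49% × 21% = 10.29% of Quarry Pharma AG.
Aggregating (R3): 32% + 16% + 10.29% = 58.29%.
58.29% exceeds the 20% threshold by 38.29 percentage points.

38.29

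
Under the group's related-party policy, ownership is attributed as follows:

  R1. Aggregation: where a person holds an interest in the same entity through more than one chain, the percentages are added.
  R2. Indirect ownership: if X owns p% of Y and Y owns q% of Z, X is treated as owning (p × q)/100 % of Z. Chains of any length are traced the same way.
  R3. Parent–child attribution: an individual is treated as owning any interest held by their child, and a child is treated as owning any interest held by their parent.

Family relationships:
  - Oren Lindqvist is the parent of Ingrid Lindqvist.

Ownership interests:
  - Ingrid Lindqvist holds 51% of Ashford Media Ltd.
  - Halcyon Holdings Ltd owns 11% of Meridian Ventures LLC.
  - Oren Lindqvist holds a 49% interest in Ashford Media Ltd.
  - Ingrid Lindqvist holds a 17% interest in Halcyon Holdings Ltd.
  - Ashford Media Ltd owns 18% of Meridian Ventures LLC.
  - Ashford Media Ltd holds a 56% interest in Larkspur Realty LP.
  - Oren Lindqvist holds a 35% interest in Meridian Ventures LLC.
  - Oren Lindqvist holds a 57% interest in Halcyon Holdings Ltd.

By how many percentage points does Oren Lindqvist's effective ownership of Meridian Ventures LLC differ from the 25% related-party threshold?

By parent–child attribution (R3), Oren Lindqvist is treated as also owning Ingrid Lindqvist's interest in Ashford Media Ltd, giving 49% + 51% = 100%.
By parent–child attribution (R3), Oren Lindqvist is treated as also owning Ingrid Lindqvist's interest in Halcyon Holdings Ltd, giving 57% + 17% = 74%.
Chain via Ashford Media Ltd (R2): 100% × 18% = 18% of Meridian Ventures LLC.
Chain via Halcyon Holdings Ltd (R2): 74% × 11% = 8.14% of Meridian Ventures LLC.
Direct interest in Meridian Ventures LLC: 35%.
Aggregating (R1): 18% + 8.14% + 35% = 61.14%.
61.14% exceeds the 25% threshold by 36.14 percentage points.

36.14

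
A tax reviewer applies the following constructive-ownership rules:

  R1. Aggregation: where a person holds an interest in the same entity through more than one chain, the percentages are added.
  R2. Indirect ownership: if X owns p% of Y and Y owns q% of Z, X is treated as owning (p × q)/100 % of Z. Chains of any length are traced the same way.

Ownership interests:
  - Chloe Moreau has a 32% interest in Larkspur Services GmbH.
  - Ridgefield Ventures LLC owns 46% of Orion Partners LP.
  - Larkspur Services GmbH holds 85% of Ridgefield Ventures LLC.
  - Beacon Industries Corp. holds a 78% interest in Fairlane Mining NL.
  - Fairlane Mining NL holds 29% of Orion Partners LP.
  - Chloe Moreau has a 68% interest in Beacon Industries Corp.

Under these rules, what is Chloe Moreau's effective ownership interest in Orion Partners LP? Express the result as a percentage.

27.8936%

Chain via Beacon Industries Corp. → Fairlane Mining NL (R2): 68% × 78% × 29% = 15.3816% of Orion Partners LP.
Chain via Larkspur Services GmbH → Ridgefield Ventures LLC (R2): 32% × 85% × 46% = 12.512% of Orion Partners LP.
Aggregating (R1): 15.3816% + 12.512% = 27.8936%.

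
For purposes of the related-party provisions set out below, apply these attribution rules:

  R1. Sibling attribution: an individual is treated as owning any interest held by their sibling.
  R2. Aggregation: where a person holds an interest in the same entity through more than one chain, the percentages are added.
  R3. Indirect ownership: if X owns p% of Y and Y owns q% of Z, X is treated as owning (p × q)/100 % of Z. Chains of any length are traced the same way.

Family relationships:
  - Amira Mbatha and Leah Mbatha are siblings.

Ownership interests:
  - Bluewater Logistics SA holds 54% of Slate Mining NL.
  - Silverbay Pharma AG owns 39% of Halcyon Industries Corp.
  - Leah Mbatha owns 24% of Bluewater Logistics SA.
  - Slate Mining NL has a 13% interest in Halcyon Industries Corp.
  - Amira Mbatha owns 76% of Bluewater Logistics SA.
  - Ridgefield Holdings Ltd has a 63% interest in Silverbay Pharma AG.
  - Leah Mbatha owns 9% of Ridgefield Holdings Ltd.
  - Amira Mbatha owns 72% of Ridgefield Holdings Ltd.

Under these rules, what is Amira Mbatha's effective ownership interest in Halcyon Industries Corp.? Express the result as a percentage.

By sibling attribution (R1), Amira Mbatha is treated as also owning Leah Mbatha's interest in Bluewater Logistics SA, giving 76% + 24% = 100%.
By sibling attribution (R1), Amira Mbatha is treated as also owning Leah Mbatha's interest in Ridgefield Holdings Ltd, giving 72% + 9% = 81%.
Chain via Bluewater Logistics SA → Slate Mining NL (R3): 100% × 54% × 13% = 7.02% of Halcyon Industries Corp.
Chain via Ridgefield Holdings Ltd → Silverbay Pharma AG (R3): 81% × 63% × 39% = 19.9017% of Halcyon Industries Corp.
Aggregating (R2): 7.02% + 19.9017% = 26.9217%.

26.9217%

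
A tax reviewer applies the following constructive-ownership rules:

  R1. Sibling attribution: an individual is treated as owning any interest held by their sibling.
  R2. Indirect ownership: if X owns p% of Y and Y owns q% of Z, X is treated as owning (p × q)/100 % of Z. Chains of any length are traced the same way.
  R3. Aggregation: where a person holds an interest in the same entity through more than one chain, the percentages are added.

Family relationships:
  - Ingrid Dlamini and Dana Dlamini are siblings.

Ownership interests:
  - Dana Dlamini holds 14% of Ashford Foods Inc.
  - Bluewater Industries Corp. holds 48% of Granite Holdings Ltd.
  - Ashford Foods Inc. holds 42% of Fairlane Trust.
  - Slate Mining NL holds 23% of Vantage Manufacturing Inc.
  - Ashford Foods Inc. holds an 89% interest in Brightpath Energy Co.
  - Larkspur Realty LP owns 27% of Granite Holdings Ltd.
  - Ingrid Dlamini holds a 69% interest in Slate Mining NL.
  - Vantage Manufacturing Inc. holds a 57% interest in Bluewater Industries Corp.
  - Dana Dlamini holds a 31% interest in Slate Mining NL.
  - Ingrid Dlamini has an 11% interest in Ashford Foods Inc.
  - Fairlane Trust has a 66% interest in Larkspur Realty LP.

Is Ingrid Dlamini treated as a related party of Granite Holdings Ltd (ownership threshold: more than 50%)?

No

By sibling attribution (R1), Ingrid Dlamini is treated as also owning Dana Dlamini's interest in Ashford Foods Inc, giving 11% + 14% = 25%.
By sibling attribution (R1), Ingrid Dlamini is treated as also owning Dana Dlamini's interest in Slate Mining NL, giving 69% + 31% = 100%.
Chain via Ashford Foods Inc. → Fairlane Trust → Larkspur Realty LP (R2): 25% × 42% × 66% × 27% = 1.8711% of Granite Holdings Ltd.
Chain via Slate Mining NL → Vantage Manufacturing Inc. → Bluewater Industries Corp. (R2): 100% × 23% × 57% × 48% = 6.2928% of Granite Holdings Ltd.
Aggregating (R3): 1.8711% + 6.2928% = 8.1639%.
8.1639% does not exceed the 50% threshold, so Ingrid is not a related party to Granite Holdings Ltd.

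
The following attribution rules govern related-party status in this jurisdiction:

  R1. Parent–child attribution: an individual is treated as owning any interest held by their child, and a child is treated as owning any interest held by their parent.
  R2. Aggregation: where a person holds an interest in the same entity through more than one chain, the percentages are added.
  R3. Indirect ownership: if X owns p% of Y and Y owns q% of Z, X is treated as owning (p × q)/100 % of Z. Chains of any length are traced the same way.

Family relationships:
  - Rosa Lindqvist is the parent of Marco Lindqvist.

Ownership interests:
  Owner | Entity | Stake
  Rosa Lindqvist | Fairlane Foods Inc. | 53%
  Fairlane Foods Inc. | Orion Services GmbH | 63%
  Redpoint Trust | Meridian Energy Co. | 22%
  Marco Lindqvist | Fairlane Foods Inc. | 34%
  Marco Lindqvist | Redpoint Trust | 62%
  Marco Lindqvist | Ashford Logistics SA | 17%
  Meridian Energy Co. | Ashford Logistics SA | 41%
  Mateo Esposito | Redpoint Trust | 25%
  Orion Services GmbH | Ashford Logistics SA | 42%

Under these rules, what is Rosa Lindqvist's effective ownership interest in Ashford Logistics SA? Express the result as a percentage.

45.6126%

By parent–child attribution (R1), Rosa Lindqvist is treated as also owning Marco Lindqvist's interest in Fairlane Foods Inc, giving 53% + 34% = 87%.
By parent–child attribution (R1), Rosa Lindqvist is treated as owning Marco Lindqvist's 62% interest in Redpoint Trust.
By parent–child attribution (R1), Rosa Lindqvist is treated as owning Marco Lindqvist's 17% interest in Ashford Logistics SA.
Chain via Fairlane Foods Inc. → Orion Services GmbH (R3): 87% × 63% × 42% = 23.0202% of Ashford Logistics SA.
Chain via Redpoint Trust → Meridian Energy Co. (R3): 62% × 22% × 41% = 5.5924% of Ashford Logistics SA.
Direct interest in Ashford Logistics SA: 17%.
Aggregating (R2): 23.0202% + 5.5924% + 17% = 45.6126%.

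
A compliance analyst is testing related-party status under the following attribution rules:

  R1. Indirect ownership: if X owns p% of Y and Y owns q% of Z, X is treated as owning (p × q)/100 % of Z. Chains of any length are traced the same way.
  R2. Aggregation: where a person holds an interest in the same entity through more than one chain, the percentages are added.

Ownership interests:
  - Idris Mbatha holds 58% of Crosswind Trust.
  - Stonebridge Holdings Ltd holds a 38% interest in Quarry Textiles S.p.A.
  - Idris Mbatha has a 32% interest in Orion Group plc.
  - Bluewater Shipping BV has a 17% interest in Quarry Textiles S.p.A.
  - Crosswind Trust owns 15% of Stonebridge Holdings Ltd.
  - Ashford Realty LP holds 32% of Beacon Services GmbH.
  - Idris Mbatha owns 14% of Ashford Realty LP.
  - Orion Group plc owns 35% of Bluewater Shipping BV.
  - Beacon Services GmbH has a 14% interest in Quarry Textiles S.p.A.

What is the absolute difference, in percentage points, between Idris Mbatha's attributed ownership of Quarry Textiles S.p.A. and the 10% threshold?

Chain via Ashford Realty LP → Beacon Services GmbH (R1): 14% × 32% × 14% = 0.6272% of Quarry Textiles S.p.A.
Chain via Crosswind Trust → Stonebridge Holdings Ltd (R1): 58% × 15% × 38% = 3.306% of Quarry Textiles S.p.A.
Chain via Orion Group plc → Bluewater Shipping BV (R1): 32% × 35% × 17% = 1.904% of Quarry Textiles S.p.A.
Aggregating (R2): 0.6272% + 3.306% + 1.904% = 5.8372%.
5.8372% falls short of the 10% threshold by 4.1628 percentage points.

4.1628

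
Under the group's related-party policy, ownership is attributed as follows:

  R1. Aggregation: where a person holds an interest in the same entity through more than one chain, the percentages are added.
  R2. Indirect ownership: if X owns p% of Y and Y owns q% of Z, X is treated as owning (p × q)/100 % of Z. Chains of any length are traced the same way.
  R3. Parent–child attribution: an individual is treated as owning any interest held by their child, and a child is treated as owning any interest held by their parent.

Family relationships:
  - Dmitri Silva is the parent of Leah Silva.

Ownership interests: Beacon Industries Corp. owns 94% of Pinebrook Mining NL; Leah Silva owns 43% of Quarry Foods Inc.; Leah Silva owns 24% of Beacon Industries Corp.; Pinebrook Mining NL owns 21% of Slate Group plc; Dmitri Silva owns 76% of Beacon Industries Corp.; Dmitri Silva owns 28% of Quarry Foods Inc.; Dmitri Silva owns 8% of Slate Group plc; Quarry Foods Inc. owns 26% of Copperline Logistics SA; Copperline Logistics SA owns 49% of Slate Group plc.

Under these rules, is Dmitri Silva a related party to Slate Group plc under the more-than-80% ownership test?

No

By parent–child attribution (R3), Dmitri Silva is treated as also owning Leah Silva's interest in Quarry Foods Inc, giving 28% + 43% = 71%.
By parent–child attribution (R3), Dmitri Silva is treated as also owning Leah Silva's interest in Beacon Industries Corp, giving 76% + 24% = 100%.
Chain via Quarry Foods Inc. → Copperline Logistics SA (R2): 71% × 26% × 49% = 9.0454% of Slate Group plc.
Chain via Beacon Industries Corp. → Pinebrook Mining NL (R2): 100% × 94% × 21% = 19.74% of Slate Group plc.
Direct interest in Slate Group plc: 8%.
Aggregating (R1): 9.0454% + 19.74% + 8% = 36.7854%.
36.7854% does not exceed the 80% threshold, so Dmitri is not a related party to Slate Group plc.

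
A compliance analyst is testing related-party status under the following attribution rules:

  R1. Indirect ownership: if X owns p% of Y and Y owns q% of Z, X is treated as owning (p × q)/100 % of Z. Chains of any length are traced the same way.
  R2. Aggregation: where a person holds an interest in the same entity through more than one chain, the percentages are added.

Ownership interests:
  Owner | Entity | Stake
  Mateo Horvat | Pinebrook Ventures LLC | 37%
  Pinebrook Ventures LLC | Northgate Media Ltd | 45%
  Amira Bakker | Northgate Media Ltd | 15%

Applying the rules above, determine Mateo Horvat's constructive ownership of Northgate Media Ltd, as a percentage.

16.65%

Chain via Pinebrook Ventures LLC (R1): 37% × 45% = 16.65% of Northgate Media Ltd.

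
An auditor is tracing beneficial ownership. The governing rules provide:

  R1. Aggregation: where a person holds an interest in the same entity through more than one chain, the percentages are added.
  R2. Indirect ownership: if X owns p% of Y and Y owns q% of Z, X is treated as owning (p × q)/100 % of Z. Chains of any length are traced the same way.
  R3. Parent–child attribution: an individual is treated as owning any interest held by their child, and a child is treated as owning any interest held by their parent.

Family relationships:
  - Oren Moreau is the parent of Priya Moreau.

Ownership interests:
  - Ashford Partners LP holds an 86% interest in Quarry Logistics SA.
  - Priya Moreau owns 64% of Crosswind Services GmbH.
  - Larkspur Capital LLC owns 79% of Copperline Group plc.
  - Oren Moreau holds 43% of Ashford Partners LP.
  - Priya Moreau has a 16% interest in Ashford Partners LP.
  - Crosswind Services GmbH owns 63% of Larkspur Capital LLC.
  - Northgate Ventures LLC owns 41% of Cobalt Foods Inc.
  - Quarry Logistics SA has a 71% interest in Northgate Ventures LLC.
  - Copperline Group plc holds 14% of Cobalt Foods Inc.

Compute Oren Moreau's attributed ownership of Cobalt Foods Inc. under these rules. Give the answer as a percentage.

By parent–child attribution (R3), Oren Moreau is treated as also owning Priya Moreau's interest in Ashford Partners LP, giving 43% + 16% = 59%.
By parent–child attribution (R3), Oren Moreau is treated as owning Priya Moreau's 64% interest in Crosswind Services GmbH.
Chain via Ashford Partners LP → Quarry Logistics SA → Northgate Ventures LLC (R2): 59% × 86% × 71% × 41% = 14.770414% of Cobalt Foods Inc.
Chain via Crosswind Services GmbH → Larkspur Capital LLC → Copperline Group plc (R2): 64% × 63% × 79% × 14% = 4.459392% of Cobalt Foods Inc.
Aggregating (R1): 14.770414% + 4.459392% = 19.229806%.

19.229806%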